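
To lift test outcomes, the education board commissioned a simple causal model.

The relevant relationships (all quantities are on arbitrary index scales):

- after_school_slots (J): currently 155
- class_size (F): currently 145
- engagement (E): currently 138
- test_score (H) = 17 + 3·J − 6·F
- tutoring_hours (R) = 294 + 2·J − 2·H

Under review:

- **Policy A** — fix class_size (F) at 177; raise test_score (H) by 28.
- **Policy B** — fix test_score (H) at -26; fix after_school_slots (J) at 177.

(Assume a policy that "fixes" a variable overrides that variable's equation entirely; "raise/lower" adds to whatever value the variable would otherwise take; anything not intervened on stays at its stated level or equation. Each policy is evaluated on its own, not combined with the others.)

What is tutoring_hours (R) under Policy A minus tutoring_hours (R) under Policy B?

1008

Policy A (F := 177, H + 28):
  J = 155
  F = 177
  H = 17 + 3·155 − 6·177 (+28 from intervention) = -552
  R = 294 + 2·155 − 2·(-552) = 1708
Policy B (H := -26, J := 177):
  J = 177
  F = 145
  H = -26
  R = 294 + 2·177 − 2·(-26) = 700
R: 1708 − 700 = 1008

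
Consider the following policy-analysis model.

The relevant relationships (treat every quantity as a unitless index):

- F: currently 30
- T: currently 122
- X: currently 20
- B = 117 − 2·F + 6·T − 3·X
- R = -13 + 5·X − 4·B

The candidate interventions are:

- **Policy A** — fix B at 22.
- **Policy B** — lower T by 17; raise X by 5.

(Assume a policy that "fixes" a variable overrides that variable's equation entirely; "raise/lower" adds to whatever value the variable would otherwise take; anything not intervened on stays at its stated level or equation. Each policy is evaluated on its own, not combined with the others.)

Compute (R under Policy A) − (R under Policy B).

2335

Policy A (B := 22):
  F = 30
  T = 122
  X = 20
  B = 22
  R = -13 + 5·20 − 4·22 = -1
Policy B (T − 17, X + 5):
  F = 30
  T = 122 − 17 = 105
  X = 20 + 5 = 25
  B = 117 − 2·30 + 6·105 − 3·25 = 612
  R = -13 + 5·25 − 4·612 = -2336
R: -1 − (-2336) = 2335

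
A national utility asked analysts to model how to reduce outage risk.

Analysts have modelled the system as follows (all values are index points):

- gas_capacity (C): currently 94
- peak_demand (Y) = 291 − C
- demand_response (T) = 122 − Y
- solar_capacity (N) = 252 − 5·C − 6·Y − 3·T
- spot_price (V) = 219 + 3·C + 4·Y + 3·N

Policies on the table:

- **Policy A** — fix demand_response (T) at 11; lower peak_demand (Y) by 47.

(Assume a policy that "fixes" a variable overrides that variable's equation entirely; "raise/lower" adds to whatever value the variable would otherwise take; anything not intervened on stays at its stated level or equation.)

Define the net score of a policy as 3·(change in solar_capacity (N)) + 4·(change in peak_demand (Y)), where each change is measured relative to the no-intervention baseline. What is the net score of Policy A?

Baseline:
  C = 94
  Y = 291 − 94 = 197
  T = 122 − 197 = -75
  N = 252 − 5·94 − 6·197 − 3·(-75) = -1175
Policy A (T := 11, Y − 47):
  C = 94
  Y = 291 − 94 (−47 from intervention) = 150
  T = 11
  N = 252 − 5·94 − 6·150 − 3·11 = -1151
ΔN = -1151 − (-1175) = 24; ΔY = 150 − 197 = -47
Score = 3·24 + 4·(-47) = -116

-116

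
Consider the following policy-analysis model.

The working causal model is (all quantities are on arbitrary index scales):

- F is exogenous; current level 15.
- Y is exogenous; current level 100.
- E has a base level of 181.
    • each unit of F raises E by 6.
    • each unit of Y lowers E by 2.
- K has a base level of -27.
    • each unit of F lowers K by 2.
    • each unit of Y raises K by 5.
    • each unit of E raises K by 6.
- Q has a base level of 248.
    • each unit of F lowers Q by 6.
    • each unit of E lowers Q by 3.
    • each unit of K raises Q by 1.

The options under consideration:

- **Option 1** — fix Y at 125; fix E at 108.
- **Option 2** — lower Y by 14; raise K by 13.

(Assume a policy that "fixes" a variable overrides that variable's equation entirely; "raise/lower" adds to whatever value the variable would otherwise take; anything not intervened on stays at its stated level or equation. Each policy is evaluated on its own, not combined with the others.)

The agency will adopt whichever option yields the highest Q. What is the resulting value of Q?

Option 1 (Y := 125, E := 108):
  F = 15
  Y = 125
  E = 108
  K = -27 − 2·15 + 5·125 + 6·108 = 1216
  Q = 248 − 6·15 − 3·108 + 1216 = 1050
Option 2 (Y − 14, K + 13):
  F = 15
  Y = 100 − 14 = 86
  E = 181 + 6·15 − 2·86 = 99
  K = -27 − 2·15 + 5·86 + 6·99 (+13 from intervention) = 980
  Q = 248 − 6·15 − 3·99 + 980 = 841
Comparing — Option 1: Q=1050, Option 2: Q=841. Highest is 1050 (Option 1).

1050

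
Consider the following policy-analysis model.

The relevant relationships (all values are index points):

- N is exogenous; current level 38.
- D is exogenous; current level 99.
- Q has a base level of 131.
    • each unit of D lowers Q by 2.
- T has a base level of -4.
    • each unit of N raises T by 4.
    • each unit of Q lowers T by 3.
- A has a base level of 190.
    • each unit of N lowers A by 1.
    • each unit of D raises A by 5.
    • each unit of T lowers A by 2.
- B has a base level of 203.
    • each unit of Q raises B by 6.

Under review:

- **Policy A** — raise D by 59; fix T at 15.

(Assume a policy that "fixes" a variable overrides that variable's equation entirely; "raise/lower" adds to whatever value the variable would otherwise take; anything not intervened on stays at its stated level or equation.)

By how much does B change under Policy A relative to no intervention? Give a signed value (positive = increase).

-708

Baseline:
  D = 99
  Q = 131 − 2·99 = -67
  B = 203 + 6·(-67) = -199
Policy A (D + 59, T := 15):
  D = 99 + 59 = 158
  Q = 131 − 2·158 = -185
  B = 203 + 6·(-185) = -907
Change in B: -907 − (-199) = -708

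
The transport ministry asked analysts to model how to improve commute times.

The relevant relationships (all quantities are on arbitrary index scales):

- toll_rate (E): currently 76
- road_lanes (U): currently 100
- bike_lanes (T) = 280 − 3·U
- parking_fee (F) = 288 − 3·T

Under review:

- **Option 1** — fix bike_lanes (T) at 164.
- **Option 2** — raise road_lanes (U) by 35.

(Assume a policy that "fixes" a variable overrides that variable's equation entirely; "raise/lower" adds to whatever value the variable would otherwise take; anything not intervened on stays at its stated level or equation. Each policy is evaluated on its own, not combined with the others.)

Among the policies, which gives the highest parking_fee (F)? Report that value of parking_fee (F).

Option 1 (T := 164):
  U = 100
  T = 164
  F = 288 − 3·164 = -204
Option 2 (U + 35):
  U = 100 + 35 = 135
  T = 280 − 3·135 = -125
  F = 288 − 3·(-125) = 663
Comparing — Option 1: F=-204, Option 2: F=663. Highest is 663 (Option 2).

663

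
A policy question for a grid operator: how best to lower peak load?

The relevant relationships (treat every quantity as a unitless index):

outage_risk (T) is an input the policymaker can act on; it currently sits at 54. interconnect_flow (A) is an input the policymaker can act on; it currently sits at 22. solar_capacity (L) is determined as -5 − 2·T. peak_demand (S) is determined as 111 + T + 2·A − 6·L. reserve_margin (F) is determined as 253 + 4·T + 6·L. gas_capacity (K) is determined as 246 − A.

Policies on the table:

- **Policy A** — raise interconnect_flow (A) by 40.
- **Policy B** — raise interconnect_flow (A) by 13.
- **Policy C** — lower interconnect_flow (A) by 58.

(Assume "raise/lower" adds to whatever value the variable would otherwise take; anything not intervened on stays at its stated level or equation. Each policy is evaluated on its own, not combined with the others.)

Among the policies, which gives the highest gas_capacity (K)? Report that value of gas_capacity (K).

Policy A (A + 40):
  A = 22 + 40 = 62
  K = 246 − 62 = 184
Policy B (A + 13):
  A = 22 + 13 = 35
  K = 246 − 35 = 211
Policy C (A − 58):
  A = 22 − 58 = -36
  K = 246 − (-36) = 282
Comparing — Policy A: K=184, Policy B: K=211, Policy C: K=282. Highest is 282 (Policy C).

282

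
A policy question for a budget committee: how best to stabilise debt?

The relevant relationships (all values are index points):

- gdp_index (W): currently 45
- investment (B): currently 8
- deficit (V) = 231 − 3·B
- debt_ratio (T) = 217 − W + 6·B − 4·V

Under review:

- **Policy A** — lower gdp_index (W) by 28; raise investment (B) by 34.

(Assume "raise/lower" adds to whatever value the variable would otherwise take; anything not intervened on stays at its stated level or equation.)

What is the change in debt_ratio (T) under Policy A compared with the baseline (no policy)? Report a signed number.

Baseline:
  W = 45
  B = 8
  V = 231 − 3·8 = 207
  T = 217 − 45 + 6·8 − 4·207 = -608
Policy A (W − 28, B + 34):
  W = 45 − 28 = 17
  B = 8 + 34 = 42
  V = 231 − 3·42 = 105
  T = 217 − 17 + 6·42 − 4·105 = 32
Change in T: 32 − (-608) = 640

640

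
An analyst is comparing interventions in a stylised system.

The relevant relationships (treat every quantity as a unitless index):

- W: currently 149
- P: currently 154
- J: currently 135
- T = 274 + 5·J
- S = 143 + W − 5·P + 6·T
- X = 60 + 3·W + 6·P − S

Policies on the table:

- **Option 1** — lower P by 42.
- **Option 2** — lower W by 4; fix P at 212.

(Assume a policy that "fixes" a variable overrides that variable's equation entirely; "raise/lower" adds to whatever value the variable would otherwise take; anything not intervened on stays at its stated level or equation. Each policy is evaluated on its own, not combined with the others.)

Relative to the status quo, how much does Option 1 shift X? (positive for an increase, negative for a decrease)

Baseline:
  W = 149
  P = 154
  J = 135
  T = 274 + 5·135 = 949
  S = 143 + 149 − 5·154 + 6·949 = 5216
  X = 60 + 3·149 + 6·154 − 5216 = -3785
Option 1 (P − 42):
  W = 149
  P = 154 − 42 = 112
  J = 135
  T = 274 + 5·135 = 949
  S = 143 + 149 − 5·112 + 6·949 = 5426
  X = 60 + 3·149 + 6·112 − 5426 = -4247
Change in X: -4247 − (-3785) = -462

-462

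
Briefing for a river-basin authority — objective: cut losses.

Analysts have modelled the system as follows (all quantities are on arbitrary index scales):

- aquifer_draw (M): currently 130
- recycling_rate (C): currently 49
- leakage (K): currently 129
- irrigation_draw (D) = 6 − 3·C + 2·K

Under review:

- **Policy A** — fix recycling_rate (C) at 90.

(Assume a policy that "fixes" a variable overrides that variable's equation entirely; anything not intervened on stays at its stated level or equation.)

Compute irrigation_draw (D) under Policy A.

-6

Policy A (C := 90):
  C = 90
  K = 129
  D = 6 − 3·90 + 2·129 = -6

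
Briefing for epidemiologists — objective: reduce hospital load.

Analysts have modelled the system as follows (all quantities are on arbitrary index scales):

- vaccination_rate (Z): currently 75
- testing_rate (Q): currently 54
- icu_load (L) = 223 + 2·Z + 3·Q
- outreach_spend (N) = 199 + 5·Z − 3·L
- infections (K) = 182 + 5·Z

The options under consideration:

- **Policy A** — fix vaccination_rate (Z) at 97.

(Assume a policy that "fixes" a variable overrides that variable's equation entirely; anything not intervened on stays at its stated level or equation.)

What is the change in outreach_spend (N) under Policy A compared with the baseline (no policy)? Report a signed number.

Baseline:
  Z = 75
  Q = 54
  L = 223 + 2·75 + 3·54 = 535
  N = 199 + 5·75 − 3·535 = -1031
Policy A (Z := 97):
  Z = 97
  Q = 54
  L = 223 + 2·97 + 3·54 = 579
  N = 199 + 5·97 − 3·579 = -1053
Change in N: -1053 − (-1031) = -22

-22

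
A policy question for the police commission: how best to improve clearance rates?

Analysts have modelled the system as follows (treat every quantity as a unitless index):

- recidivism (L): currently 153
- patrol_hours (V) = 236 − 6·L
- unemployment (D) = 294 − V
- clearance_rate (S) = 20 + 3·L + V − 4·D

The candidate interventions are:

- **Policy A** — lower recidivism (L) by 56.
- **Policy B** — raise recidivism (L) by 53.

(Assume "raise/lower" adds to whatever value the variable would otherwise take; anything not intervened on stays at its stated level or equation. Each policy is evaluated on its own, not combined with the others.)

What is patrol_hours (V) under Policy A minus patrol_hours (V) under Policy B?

Policy A (L − 56):
  L = 153 − 56 = 97
  V = 236 − 6·97 = -346
Policy B (L + 53):
  L = 153 + 53 = 206
  V = 236 − 6·206 = -1000
V: -346 − (-1000) = 654

654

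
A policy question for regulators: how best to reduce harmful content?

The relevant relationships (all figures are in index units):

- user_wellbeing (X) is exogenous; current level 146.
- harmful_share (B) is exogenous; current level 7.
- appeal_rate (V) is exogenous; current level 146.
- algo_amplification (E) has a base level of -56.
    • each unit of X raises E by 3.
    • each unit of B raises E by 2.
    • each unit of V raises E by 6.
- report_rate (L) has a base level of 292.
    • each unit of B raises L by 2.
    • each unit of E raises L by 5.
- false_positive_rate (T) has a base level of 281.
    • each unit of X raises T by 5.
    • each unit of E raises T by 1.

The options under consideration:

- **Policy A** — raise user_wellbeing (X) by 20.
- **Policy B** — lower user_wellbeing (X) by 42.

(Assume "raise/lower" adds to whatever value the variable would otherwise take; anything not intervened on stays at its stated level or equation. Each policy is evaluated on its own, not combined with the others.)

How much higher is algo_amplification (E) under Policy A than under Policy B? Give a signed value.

186

Policy A (X + 20):
  X = 146 + 20 = 166
  B = 7
  V = 146
  E = -56 + 3·166 + 2·7 + 6·146 = 1332
Policy B (X − 42):
  X = 146 − 42 = 104
  B = 7
  V = 146
  E = -56 + 3·104 + 2·7 + 6·146 = 1146
E: 1332 − 1146 = 186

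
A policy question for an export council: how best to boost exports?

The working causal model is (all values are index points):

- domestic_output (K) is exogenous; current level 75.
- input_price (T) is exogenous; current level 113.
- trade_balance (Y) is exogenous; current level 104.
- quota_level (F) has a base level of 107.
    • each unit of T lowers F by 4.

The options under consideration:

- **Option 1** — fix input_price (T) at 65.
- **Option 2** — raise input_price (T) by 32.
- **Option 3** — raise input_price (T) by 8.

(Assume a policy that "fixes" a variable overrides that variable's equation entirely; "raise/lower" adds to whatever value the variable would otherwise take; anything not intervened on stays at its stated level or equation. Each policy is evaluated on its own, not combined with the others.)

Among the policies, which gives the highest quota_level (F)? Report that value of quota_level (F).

-153

Option 1 (T := 65):
  T = 65
  F = 107 − 4·65 = -153
Option 2 (T + 32):
  T = 113 + 32 = 145
  F = 107 − 4·145 = -473
Option 3 (T + 8):
  T = 113 + 8 = 121
  F = 107 − 4·121 = -377
Comparing — Option 1: F=-153, Option 2: F=-473, Option 3: F=-377. Highest is -153 (Option 1).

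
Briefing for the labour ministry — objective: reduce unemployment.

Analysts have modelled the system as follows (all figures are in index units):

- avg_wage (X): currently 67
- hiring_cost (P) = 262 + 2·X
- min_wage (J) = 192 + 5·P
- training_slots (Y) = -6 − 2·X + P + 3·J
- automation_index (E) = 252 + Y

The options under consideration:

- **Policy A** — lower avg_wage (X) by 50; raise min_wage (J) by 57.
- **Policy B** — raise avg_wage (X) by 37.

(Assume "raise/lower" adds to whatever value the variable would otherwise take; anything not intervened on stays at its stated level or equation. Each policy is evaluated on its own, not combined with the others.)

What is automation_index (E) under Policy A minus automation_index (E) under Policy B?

Policy A (X − 50, J + 57):
  X = 67 − 50 = 17
  P = 262 + 2·17 = 296
  J = 192 + 5·296 (+57 from intervention) = 1729
  Y = -6 − 2·17 + 296 + 3·1729 = 5443
  E = 252 + 5443 = 5695
Policy B (X + 37):
  X = 67 + 37 = 104
  P = 262 + 2·104 = 470
  J = 192 + 5·470 = 2542
  Y = -6 − 2·104 + 470 + 3·2542 = 7882
  E = 252 + 7882 = 8134
E: 5695 − 8134 = -2439

-2439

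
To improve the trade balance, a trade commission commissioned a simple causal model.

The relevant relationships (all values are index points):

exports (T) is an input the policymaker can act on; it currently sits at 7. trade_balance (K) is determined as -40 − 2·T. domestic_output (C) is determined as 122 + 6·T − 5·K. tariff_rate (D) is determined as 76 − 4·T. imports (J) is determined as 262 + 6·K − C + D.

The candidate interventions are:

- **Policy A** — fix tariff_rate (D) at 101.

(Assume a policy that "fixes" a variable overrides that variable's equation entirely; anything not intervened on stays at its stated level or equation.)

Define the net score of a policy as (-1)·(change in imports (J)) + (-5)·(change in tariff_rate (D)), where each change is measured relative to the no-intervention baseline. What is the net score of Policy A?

Baseline:
  T = 7
  K = -40 − 2·7 = -54
  C = 122 + 6·7 − 5·(-54) = 434
  D = 76 − 4·7 = 48
  J = 262 + 6·(-54) − 434 + 48 = -448
Policy A (D := 101):
  T = 7
  K = -40 − 2·7 = -54
  C = 122 + 6·7 − 5·(-54) = 434
  D = 101
  J = 262 + 6·(-54) − 434 + 101 = -395
ΔJ = -395 − (-448) = 53; ΔD = 101 − 48 = 53
Score = (-1)·53 + (-5)·53 = -318

-318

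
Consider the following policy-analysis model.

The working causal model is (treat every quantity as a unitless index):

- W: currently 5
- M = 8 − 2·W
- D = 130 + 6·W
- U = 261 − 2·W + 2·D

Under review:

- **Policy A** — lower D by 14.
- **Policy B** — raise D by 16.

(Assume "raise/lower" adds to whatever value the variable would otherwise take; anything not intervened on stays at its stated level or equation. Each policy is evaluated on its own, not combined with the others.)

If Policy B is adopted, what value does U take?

603

Policy B (D + 16):
  W = 5
  D = 130 + 6·5 (+16 from intervention) = 176
  U = 261 − 2·5 + 2·176 = 603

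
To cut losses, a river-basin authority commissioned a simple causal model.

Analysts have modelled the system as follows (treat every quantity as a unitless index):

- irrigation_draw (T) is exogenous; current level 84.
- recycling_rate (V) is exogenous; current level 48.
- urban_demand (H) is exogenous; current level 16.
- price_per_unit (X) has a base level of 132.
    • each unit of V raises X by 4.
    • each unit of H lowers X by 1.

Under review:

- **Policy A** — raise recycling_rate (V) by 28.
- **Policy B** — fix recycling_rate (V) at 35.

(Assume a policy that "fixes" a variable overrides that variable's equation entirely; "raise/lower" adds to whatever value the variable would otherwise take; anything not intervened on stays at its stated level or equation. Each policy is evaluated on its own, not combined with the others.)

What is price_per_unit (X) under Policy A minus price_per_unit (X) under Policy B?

Policy A (V + 28):
  V = 48 + 28 = 76
  H = 16
  X = 132 + 4·76 − 16 = 420
Policy B (V := 35):
  V = 35
  H = 16
  X = 132 + 4·35 − 16 = 256
X: 420 − 256 = 164

164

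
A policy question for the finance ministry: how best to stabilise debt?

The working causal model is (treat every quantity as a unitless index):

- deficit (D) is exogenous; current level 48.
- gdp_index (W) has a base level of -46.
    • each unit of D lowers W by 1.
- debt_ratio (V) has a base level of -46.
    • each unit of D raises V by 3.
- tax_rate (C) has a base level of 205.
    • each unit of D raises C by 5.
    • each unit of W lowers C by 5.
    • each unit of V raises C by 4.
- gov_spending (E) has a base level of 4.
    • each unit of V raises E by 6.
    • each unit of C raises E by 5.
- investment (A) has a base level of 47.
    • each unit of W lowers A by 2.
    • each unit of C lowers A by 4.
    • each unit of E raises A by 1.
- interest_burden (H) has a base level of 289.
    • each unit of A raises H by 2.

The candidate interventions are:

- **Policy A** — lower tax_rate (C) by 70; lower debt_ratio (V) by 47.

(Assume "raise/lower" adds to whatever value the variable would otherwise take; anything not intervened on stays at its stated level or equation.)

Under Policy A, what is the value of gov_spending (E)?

Policy A (C − 70, V − 47):
  D = 48
  W = -46 − 48 = -94
  V = -46 + 3·48 (−47 from intervention) = 51
  C = 205 + 5·48 − 5·(-94) + 4·51 (−70 from intervention) = 1049
  E = 4 + 6·51 + 5·1049 = 5555

5555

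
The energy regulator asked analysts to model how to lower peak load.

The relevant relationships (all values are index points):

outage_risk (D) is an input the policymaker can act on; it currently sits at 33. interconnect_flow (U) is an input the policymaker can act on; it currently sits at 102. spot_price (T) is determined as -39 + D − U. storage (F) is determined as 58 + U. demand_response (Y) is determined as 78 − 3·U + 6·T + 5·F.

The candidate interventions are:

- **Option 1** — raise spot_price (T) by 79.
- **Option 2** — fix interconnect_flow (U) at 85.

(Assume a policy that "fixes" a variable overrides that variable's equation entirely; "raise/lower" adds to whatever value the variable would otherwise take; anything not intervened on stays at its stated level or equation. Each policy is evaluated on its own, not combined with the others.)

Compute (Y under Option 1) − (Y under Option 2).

406

Option 1 (T + 79):
  D = 33
  U = 102
  T = -39 + 33 − 102 (+79 from intervention) = -29
  F = 58 + 102 = 160
  Y = 78 − 3·102 + 6·(-29) + 5·160 = 398
Option 2 (U := 85):
  D = 33
  U = 85
  T = -39 + 33 − 85 = -91
  F = 58 + 85 = 143
  Y = 78 − 3·85 + 6·(-91) + 5·143 = -8
Y: 398 − (-8) = 406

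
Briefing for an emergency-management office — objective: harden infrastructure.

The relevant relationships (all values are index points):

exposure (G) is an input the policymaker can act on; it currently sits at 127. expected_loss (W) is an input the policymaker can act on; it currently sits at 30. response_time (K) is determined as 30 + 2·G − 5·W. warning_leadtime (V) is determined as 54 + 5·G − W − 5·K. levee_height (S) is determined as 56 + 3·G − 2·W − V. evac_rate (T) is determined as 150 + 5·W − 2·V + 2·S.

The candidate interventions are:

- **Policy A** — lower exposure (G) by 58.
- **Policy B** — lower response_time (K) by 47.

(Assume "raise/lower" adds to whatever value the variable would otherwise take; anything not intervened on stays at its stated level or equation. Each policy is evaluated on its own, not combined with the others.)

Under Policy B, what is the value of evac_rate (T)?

Policy B (K − 47):
  G = 127
  W = 30
  K = 30 + 2·127 − 5·30 (−47 from intervention) = 87
  V = 54 + 5·127 − 30 − 5·87 = 224
  S = 56 + 3·127 − 2·30 − 224 = 153
  T = 150 + 5·30 − 2·224 + 2·153 = 158

158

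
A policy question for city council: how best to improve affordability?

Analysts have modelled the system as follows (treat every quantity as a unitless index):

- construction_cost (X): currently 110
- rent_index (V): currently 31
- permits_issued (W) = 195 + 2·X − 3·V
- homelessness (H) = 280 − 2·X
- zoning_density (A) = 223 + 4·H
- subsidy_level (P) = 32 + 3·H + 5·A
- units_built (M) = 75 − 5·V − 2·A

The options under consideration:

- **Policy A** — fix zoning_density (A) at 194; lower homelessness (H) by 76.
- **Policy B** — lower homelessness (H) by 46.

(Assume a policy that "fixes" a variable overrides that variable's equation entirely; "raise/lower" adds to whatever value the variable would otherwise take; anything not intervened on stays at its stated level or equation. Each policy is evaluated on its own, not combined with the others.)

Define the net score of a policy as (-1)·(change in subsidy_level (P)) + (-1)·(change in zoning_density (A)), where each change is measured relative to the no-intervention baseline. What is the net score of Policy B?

1242

Baseline:
  X = 110
  H = 280 − 2·110 = 60
  A = 223 + 4·60 = 463
  P = 32 + 3·60 + 5·463 = 2527
Policy B (H − 46):
  X = 110
  H = 280 − 2·110 (−46 from intervention) = 14
  A = 223 + 4·14 = 279
  P = 32 + 3·14 + 5·279 = 1469
ΔP = 1469 − 2527 = -1058; ΔA = 279 − 463 = -184
Score = (-1)·(-1058) + (-1)·(-184) = 1242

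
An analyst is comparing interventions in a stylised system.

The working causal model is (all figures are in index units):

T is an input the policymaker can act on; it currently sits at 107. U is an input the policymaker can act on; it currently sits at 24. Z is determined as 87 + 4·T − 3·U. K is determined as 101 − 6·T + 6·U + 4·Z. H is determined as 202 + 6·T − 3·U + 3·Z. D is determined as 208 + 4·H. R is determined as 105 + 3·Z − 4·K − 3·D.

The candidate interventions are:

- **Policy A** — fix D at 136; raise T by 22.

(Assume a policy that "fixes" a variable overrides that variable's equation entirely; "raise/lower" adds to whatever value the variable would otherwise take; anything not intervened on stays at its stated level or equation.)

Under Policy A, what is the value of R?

Policy A (D := 136, T + 22):
  T = 107 + 22 = 129
  U = 24
  Z = 87 + 4·129 − 3·24 = 531
  K = 101 − 6·129 + 6·24 + 4·531 = 1595
  H = 202 + 6·129 − 3·24 + 3·531 = 2497
  D = 136
  R = 105 + 3·531 − 4·1595 − 3·136 = -5090

-5090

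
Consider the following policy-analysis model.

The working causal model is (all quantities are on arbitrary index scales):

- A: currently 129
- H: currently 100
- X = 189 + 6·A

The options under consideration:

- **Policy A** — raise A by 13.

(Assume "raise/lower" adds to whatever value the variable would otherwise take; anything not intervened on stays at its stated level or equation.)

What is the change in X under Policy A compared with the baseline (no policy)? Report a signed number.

Baseline:
  A = 129
  X = 189 + 6·129 = 963
Policy A (A + 13):
  A = 129 + 13 = 142
  X = 189 + 6·142 = 1041
Change in X: 1041 − 963 = 78

78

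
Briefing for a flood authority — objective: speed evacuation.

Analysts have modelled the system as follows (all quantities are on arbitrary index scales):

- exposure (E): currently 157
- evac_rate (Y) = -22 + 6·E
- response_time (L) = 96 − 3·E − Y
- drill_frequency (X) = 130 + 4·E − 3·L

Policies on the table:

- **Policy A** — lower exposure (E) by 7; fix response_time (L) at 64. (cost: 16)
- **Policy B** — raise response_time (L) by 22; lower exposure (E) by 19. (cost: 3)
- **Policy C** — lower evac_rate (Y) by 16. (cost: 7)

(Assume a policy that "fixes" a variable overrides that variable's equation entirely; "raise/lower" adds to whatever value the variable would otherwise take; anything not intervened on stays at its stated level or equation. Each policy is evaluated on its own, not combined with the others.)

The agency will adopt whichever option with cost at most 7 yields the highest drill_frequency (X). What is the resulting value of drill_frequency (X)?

4595

Policy B (L + 22, E − 19):
  E = 157 − 19 = 138
  Y = -22 + 6·138 = 806
  L = 96 − 3·138 − 806 (+22 from intervention) = -1102
  X = 130 + 4·138 − 3·(-1102) = 3988
Policy C (Y − 16):
  E = 157
  Y = -22 + 6·157 (−16 from intervention) = 904
  L = 96 − 3·157 − 904 = -1279
  X = 130 + 4·157 − 3·(-1279) = 4595
Comparing — Policy B: X=3988, Policy C: X=4595. Highest is 4595 (Policy C).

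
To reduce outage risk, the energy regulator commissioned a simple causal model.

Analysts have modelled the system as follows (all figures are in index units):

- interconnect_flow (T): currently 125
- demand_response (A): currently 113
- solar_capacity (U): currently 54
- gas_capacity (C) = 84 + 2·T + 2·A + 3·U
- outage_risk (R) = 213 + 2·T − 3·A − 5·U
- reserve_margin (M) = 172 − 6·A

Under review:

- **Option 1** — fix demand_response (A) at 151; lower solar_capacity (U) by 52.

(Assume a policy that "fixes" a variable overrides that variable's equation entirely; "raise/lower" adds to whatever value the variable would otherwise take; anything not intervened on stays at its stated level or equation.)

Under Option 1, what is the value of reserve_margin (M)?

Option 1 (A := 151, U − 52):
  A = 151
  M = 172 − 6·151 = -734

-734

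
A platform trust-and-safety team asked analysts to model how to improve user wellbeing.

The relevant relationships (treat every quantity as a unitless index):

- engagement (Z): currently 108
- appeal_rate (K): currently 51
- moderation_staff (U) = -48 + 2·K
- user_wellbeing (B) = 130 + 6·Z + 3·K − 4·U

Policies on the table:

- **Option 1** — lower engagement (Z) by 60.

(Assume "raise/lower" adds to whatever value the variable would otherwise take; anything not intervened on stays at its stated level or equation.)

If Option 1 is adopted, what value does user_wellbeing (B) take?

355

Option 1 (Z − 60):
  Z = 108 − 60 = 48
  K = 51
  U = -48 + 2·51 = 54
  B = 130 + 6·48 + 3·51 − 4·54 = 355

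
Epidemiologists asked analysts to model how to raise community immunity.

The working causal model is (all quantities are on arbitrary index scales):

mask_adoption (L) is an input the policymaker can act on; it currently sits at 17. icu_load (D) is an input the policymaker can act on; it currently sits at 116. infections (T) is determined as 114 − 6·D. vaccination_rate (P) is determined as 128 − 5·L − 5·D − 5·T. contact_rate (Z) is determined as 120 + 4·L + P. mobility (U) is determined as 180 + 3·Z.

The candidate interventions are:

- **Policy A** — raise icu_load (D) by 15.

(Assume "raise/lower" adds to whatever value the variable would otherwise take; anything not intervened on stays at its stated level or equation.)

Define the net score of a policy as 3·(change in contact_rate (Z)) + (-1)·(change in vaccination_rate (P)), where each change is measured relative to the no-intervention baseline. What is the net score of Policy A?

Baseline:
  L = 17
  D = 116
  T = 114 − 6·116 = -582
  P = 128 − 5·17 − 5·116 − 5·(-582) = 2373
  Z = 120 + 4·17 + 2373 = 2561
Policy A (D + 15):
  L = 17
  D = 116 + 15 = 131
  T = 114 − 6·131 = -672
  P = 128 − 5·17 − 5·131 − 5·(-672) = 2748
  Z = 120 + 4·17 + 2748 = 2936
ΔZ = 2936 − 2561 = 375; ΔP = 2748 − 2373 = 375
Score = 3·375 + (-1)·375 = 750

750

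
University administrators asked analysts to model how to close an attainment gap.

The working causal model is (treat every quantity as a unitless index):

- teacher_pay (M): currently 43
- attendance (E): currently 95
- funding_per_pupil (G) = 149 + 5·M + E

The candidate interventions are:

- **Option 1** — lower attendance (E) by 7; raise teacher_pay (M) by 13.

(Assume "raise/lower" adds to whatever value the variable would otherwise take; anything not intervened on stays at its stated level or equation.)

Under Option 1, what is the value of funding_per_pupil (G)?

517

Option 1 (E − 7, M + 13):
  M = 43 + 13 = 56
  E = 95 − 7 = 88
  G = 149 + 5·56 + 88 = 517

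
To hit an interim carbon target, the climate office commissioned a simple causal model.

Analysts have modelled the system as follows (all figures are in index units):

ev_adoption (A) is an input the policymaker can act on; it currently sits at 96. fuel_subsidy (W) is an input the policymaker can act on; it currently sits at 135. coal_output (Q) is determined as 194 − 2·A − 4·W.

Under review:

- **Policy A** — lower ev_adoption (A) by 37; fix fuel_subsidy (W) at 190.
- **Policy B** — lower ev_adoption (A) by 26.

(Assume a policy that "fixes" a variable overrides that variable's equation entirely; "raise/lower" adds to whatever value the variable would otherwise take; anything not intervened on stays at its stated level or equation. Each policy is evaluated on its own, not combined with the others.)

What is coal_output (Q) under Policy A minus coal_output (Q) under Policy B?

-198

Policy A (A − 37, W := 190):
  A = 96 − 37 = 59
  W = 190
  Q = 194 − 2·59 − 4·190 = -684
Policy B (A − 26):
  A = 96 − 26 = 70
  W = 135
  Q = 194 − 2·70 − 4·135 = -486
Q: -684 − (-486) = -198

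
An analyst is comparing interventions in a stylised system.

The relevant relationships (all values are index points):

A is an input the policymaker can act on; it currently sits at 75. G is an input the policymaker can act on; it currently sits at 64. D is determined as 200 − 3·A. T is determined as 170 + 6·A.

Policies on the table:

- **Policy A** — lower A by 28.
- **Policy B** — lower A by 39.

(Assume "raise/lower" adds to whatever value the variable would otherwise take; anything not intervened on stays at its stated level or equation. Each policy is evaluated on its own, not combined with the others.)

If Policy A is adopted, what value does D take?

59

Policy A (A − 28):
  A = 75 − 28 = 47
  D = 200 − 3·47 = 59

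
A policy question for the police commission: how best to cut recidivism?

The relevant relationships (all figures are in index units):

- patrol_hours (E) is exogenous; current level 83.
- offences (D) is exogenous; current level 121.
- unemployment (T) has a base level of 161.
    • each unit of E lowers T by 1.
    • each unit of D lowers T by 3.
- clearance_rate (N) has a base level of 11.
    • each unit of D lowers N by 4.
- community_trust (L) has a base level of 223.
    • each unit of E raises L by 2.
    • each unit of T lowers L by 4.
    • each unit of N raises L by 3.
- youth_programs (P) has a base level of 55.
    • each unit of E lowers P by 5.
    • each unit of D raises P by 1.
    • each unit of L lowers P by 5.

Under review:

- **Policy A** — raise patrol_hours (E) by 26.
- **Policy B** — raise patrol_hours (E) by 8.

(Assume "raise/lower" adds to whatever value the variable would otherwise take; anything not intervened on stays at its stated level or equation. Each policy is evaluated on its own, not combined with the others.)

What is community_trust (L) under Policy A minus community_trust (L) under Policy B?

Policy A (E + 26):
  E = 83 + 26 = 109
  D = 121
  T = 161 − 109 − 3·121 = -311
  N = 11 − 4·121 = -473
  L = 223 + 2·109 − 4·(-311) + 3·(-473) = 266
Policy B (E + 8):
  E = 83 + 8 = 91
  D = 121
  T = 161 − 91 − 3·121 = -293
  N = 11 − 4·121 = -473
  L = 223 + 2·91 − 4·(-293) + 3·(-473) = 158
L: 266 − 158 = 108

108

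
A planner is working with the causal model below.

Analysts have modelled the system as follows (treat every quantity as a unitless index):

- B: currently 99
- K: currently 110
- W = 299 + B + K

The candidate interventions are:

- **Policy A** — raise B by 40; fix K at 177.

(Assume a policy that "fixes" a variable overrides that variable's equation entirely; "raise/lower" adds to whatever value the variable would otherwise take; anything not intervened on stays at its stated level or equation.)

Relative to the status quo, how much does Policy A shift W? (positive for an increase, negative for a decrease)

107

Baseline:
  B = 99
  K = 110
  W = 299 + 99 + 110 = 508
Policy A (B + 40, K := 177):
  B = 99 + 40 = 139
  K = 177
  W = 299 + 139 + 177 = 615
Change in W: 615 − 508 = 107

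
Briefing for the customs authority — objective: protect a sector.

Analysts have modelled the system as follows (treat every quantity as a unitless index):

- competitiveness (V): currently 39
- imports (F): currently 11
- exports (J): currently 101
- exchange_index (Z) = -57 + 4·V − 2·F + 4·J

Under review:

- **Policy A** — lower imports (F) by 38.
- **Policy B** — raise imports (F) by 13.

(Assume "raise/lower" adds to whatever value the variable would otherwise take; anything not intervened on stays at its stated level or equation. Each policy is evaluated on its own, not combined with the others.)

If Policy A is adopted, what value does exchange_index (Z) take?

Policy A (F − 38):
  V = 39
  F = 11 − 38 = -27
  J = 101
  Z = -57 + 4·39 − 2·(-27) + 4·101 = 557

557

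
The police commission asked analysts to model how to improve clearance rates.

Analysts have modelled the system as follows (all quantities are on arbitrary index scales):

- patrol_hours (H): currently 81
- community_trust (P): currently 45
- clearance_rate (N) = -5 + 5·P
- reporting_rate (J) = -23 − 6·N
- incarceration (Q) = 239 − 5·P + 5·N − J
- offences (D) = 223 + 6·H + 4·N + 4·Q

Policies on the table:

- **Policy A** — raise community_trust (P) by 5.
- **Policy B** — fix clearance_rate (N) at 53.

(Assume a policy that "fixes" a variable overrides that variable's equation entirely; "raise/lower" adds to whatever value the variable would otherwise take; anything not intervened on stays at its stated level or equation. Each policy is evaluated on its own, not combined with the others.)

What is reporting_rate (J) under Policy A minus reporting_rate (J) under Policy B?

Policy A (P + 5):
  P = 45 + 5 = 50
  N = -5 + 5·50 = 245
  J = -23 − 6·245 = -1493
Policy B (N := 53):
  P = 45
  N = 53
  J = -23 − 6·53 = -341
J: -1493 − (-341) = -1152

-1152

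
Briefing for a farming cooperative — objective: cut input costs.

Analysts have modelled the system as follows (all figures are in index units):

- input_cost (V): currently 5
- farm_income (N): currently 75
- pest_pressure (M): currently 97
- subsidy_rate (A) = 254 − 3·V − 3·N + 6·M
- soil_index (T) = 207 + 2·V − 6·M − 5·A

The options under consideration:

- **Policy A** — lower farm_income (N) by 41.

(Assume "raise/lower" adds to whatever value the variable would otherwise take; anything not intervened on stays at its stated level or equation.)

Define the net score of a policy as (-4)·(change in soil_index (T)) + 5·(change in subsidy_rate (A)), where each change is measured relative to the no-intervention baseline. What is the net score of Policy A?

Baseline:
  V = 5
  N = 75
  M = 97
  A = 254 − 3·5 − 3·75 + 6·97 = 596
  T = 207 + 2·5 − 6·97 − 5·596 = -3345
Policy A (N − 41):
  V = 5
  N = 75 − 41 = 34
  M = 97
  A = 254 − 3·5 − 3·34 + 6·97 = 719
  T = 207 + 2·5 − 6·97 − 5·719 = -3960
ΔT = -3960 − (-3345) = -615; ΔA = 719 − 596 = 123
Score = (-4)·(-615) + 5·123 = 3075

3075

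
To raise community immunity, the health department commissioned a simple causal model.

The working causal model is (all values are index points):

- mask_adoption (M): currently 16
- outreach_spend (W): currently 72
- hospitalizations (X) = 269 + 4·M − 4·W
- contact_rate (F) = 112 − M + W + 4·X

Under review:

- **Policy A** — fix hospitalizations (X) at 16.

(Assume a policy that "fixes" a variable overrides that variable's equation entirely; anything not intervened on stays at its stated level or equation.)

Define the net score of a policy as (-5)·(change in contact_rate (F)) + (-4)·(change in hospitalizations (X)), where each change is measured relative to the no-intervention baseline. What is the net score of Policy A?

696

Baseline:
  M = 16
  W = 72
  X = 269 + 4·16 − 4·72 = 45
  F = 112 − 16 + 72 + 4·45 = 348
Policy A (X := 16):
  M = 16
  W = 72
  X = 16
  F = 112 − 16 + 72 + 4·16 = 232
ΔF = 232 − 348 = -116; ΔX = 16 − 45 = -29
Score = (-5)·(-116) + (-4)·(-29) = 696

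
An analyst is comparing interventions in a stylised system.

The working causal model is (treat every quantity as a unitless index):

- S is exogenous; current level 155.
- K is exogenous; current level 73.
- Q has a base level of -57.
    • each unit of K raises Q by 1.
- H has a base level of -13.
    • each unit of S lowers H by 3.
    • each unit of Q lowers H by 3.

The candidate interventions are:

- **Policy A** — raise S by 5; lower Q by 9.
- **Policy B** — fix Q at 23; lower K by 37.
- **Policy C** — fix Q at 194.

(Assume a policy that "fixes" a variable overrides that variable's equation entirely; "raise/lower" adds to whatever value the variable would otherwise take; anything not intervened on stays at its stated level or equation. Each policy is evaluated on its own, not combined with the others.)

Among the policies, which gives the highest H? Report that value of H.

Policy A (S + 5, Q − 9):
  S = 155 + 5 = 160
  K = 73
  Q = -57 + 73 (−9 from intervention) = 7
  H = -13 − 3·160 − 3·7 = -514
Policy B (Q := 23, K − 37):
  S = 155
  K = 73 − 37 = 36
  Q = 23
  H = -13 − 3·155 − 3·23 = -547
Policy C (Q := 194):
  S = 155
  K = 73
  Q = 194
  H = -13 − 3·155 − 3·194 = -1060
Comparing — Policy A: H=-514, Policy B: H=-547, Policy C: H=-1060. Highest is -514 (Policy A).

-514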